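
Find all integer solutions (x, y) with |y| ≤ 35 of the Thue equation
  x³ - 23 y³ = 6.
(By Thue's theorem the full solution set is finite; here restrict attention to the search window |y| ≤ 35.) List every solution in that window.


The equation is x³ - 23y³ = 6. For fixed y, x³ = 23·y³ + 6, so a solution requires the RHS to be a perfect cube.
Strategy: iterate y from -35 to 35, compute RHS = 23·y³ + 6, and check whether it is a (positive or negative) perfect cube.
Check small values of y:
  y = 0: RHS = 6 is not a perfect cube.
  y = 1: RHS = 29 is not a perfect cube.
  y = -1: RHS = -17 is not a perfect cube.
  y = 2: RHS = 190 is not a perfect cube.
  y = -2: RHS = -178 is not a perfect cube.
  y = 3: RHS = 627 is not a perfect cube.
  y = -3: RHS = -615 is not a perfect cube.
Continuing the search up to |y| = 35 finds no solutions either.
No (x, y) in the scanned range satisfies the equation.

No integer solutions with |y| ≤ 35.


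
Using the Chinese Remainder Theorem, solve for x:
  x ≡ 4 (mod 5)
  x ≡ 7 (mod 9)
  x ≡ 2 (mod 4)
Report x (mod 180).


Moduli 5, 9, 4 are pairwise coprime; by CRT there is a unique solution modulo M = 5 · 9 · 4 = 180.
Solve pairwise, accumulating the modulus:
  Start with x ≡ 4 (mod 5).
  Combine with x ≡ 7 (mod 9): since gcd(5, 9) = 1, we get a unique residue mod 45.
    Write x = 4 + 5·t and substitute into x ≡ 7 (mod 9): 5·t ≡ 7 − 4 = 3 (mod 9).
    The inverse of 5 mod 9 is 2 (since 5·2 = 10 = 1·9 + 1), so t ≡ 2·3 = 6 ≡ 6 (mod 9).
    Then x = 4 + 5·6 = 34, valid modulo lcm(5, 9) = 45: x ≡ 34 (mod 45).
  Combine with x ≡ 2 (mod 4): since gcd(45, 4) = 1, we get a unique residue mod 180.
    Write x = 34 + 45·t and substitute into x ≡ 2 (mod 4): 45·t ≡ 2 − 34 = -32 (mod 4).
    Reduce coefficients mod 4: 1·t ≡ 0 (mod 4).
    So t ≡ 0 (mod 4).
    Then x = 34 + 45·0 = 34, valid modulo lcm(45, 4) = 180: x ≡ 34 (mod 180).
Verify: 34 mod 5 = 4 ✓, 34 mod 9 = 7 ✓, 34 mod 4 = 2 ✓.

x ≡ 34 (mod 180).


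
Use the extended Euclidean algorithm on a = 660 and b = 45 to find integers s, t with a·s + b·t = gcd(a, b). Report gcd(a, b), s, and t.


Euclidean algorithm on (660, 45) — divide until remainder is 0:
  660 = 14 · 45 + 30
  45 = 1 · 30 + 15
  30 = 2 · 15 + 0
gcd(660, 45) = 15.
Track Bezout coefficients alongside the remainders: start with r₀ = 660 = a·1 + b·0 (s = 1, t = 0) and r₁ = 45 = a·0 + b·1 (s = 0, t = 1); each new remainder r_{k+1} = r_{k-1} − q_k·r_k inherits s_{k+1} = s_{k-1} − q_k·s_k, t_{k+1} = t_{k-1} − q_k·t_k, so r_k = a·s_k + b·t_k at every step:
  q = 14: r = 30, s = 1 − 14·0 = 1, t = 0 − 14·1 = -14  (check: 660·1 + 45·(-14) = 30)
  q = 1: r = 15, s = 0 − 1·1 = -1, t = 1 − 1·(-14) = 15  (check: 660·(-1) + 45·15 = 15)
The row with r = 15 (the gcd) gives the Bezout coefficients s = -1, t = 15.
Result: 660 · (-1) + 45 · (15) = 15.

gcd(660, 45) = 15; s = -1, t = 15 (check: 660·(-1) + 45·15 = 15).


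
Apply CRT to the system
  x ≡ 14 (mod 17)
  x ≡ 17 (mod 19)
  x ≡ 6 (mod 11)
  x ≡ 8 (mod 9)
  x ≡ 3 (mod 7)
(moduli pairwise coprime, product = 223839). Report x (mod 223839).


Product of moduli M = 17 · 19 · 11 · 9 · 7 = 223839.
Merge one congruence at a time:
  Start: x ≡ 14 (mod 17).
  Combine with x ≡ 17 (mod 19); new modulus lcm = 323.
    Write x = 14 + 17·t and substitute into x ≡ 17 (mod 19): 17·t ≡ 17 − 14 = 3 (mod 19).
    The inverse of 17 mod 19 is 9 (since 17·9 = 153 = 8·19 + 1), so t ≡ 9·3 = 27 ≡ 8 (mod 19).
    Then x = 14 + 17·8 = 150, valid modulo lcm(17, 19) = 323: x ≡ 150 (mod 323).
  Combine with x ≡ 6 (mod 11); new modulus lcm = 3553.
    Write x = 150 + 323·t and substitute into x ≡ 6 (mod 11): 323·t ≡ 6 − 150 = -144 (mod 11).
    Reduce coefficients mod 11: 4·t ≡ 10 (mod 11).
    The inverse of 4 mod 11 is 3 (since 4·3 = 12 = 1·11 + 1), so t ≡ 3·10 = 30 ≡ 8 (mod 11).
    Then x = 150 + 323·8 = 2734, valid modulo lcm(323, 11) = 3553: x ≡ 2734 (mod 3553).
  Combine with x ≡ 8 (mod 9); new modulus lcm = 31977.
    Write x = 2734 + 3553·t and substitute into x ≡ 8 (mod 9): 3553·t ≡ 8 − 2734 = -2726 (mod 9).
    Reduce coefficients mod 9: 7·t ≡ 1 (mod 9).
    The inverse of 7 mod 9 is 4 (since 7·4 = 28 = 3·9 + 1), so t ≡ 4·1 = 4 ≡ 4 (mod 9).
    Then x = 2734 + 3553·4 = 16946, valid modulo lcm(3553, 9) = 31977: x ≡ 16946 (mod 31977).
  Combine with x ≡ 3 (mod 7); new modulus lcm = 223839.
    Write x = 16946 + 31977·t and substitute into x ≡ 3 (mod 7): 31977·t ≡ 3 − 16946 = -16943 (mod 7).
    Reduce coefficients mod 7: 1·t ≡ 4 (mod 7).
    So t ≡ 4 (mod 7).
    Then x = 16946 + 31977·4 = 144854, valid modulo lcm(31977, 7) = 223839: x ≡ 144854 (mod 223839).
Verify against each original: 144854 mod 17 = 14, 144854 mod 19 = 17, 144854 mod 11 = 6, 144854 mod 9 = 8, 144854 mod 7 = 3.

x ≡ 144854 (mod 223839).


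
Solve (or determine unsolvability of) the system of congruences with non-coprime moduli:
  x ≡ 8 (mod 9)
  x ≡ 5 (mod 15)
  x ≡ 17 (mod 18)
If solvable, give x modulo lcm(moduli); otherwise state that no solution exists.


Moduli 9, 15, 18 are not pairwise coprime, so CRT works modulo lcm(m_i) when all pairwise compatibility conditions hold.
Pairwise compatibility: gcd(m_i, m_j) must divide a_i - a_j for every pair.
Merge one congruence at a time:
  Start: x ≡ 8 (mod 9).
  Combine with x ≡ 5 (mod 15): gcd(9, 15) = 3; 5 - 8 = -3, which IS divisible by 3, so compatible.
    Write x = 8 + 9·t and substitute into x ≡ 5 (mod 15): 9·t ≡ 5 − 8 = -3 (mod 15).
    Divide the congruence (and modulus) by g = 3: 3·t ≡ -1 (mod 5).
    Reduce coefficients mod 5: 3·t ≡ 4 (mod 5).
    The inverse of 3 mod 5 is 2 (since 3·2 = 6 = 1·5 + 1), so t ≡ 2·4 = 8 ≡ 3 (mod 5).
    Then x = 8 + 9·3 = 35, valid modulo lcm(9, 15) = 45: x ≡ 35 (mod 45).
  Combine with x ≡ 17 (mod 18): gcd(45, 18) = 9; 17 - 35 = -18, which IS divisible by 9, so compatible.
    Write x = 35 + 45·t and substitute into x ≡ 17 (mod 18): 45·t ≡ 17 − 35 = -18 (mod 18).
    Divide the congruence (and modulus) by g = 9: 5·t ≡ -2 (mod 2).
    Reduce coefficients mod 2: 1·t ≡ 0 (mod 2).
    So t ≡ 0 (mod 2).
    Then x = 35 + 45·0 = 35, valid modulo lcm(45, 18) = 90: x ≡ 35 (mod 90).
Verify: 35 mod 9 = 8, 35 mod 15 = 5, 35 mod 18 = 17.

x ≡ 35 (mod 90).


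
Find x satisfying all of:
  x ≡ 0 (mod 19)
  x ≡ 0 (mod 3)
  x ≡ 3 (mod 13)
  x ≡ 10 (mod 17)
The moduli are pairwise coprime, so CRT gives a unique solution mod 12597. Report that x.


Product of moduli M = 19 · 3 · 13 · 17 = 12597.
Merge one congruence at a time:
  Start: x ≡ 0 (mod 19).
  Combine with x ≡ 0 (mod 3); new modulus lcm = 57.
    Write x = 0 + 19·t and substitute into x ≡ 0 (mod 3): 19·t ≡ 0 − 0 = 0 (mod 3).
    Reduce coefficients mod 3: 1·t ≡ 0 (mod 3).
    So t ≡ 0 (mod 3).
    Then x = 0 + 19·0 = 0, valid modulo lcm(19, 3) = 57: x ≡ 0 (mod 57).
  Combine with x ≡ 3 (mod 13); new modulus lcm = 741.
    Write x = 0 + 57·t and substitute into x ≡ 3 (mod 13): 57·t ≡ 3 − 0 = 3 (mod 13).
    Reduce coefficients mod 13: 5·t ≡ 3 (mod 13).
    The inverse of 5 mod 13 is 8 (since 5·8 = 40 = 3·13 + 1), so t ≡ 8·3 = 24 ≡ 11 (mod 13).
    Then x = 0 + 57·11 = 627, valid modulo lcm(57, 13) = 741: x ≡ 627 (mod 741).
  Combine with x ≡ 10 (mod 17); new modulus lcm = 12597.
    Write x = 627 + 741·t and substitute into x ≡ 10 (mod 17): 741·t ≡ 10 − 627 = -617 (mod 17).
    Reduce coefficients mod 17: 10·t ≡ 12 (mod 17).
    The inverse of 10 mod 17 is 12 (since 10·12 = 120 = 7·17 + 1), so t ≡ 12·12 = 144 ≡ 8 (mod 17).
    Then x = 627 + 741·8 = 6555, valid modulo lcm(741, 17) = 12597: x ≡ 6555 (mod 12597).
Verify against each original: 6555 mod 19 = 0, 6555 mod 3 = 0, 6555 mod 13 = 3, 6555 mod 17 = 10.

x ≡ 6555 (mod 12597).


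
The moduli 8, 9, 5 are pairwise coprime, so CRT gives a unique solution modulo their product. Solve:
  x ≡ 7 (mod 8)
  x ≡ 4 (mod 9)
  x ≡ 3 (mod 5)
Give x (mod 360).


Moduli 8, 9, 5 are pairwise coprime; by CRT there is a unique solution modulo M = 8 · 9 · 5 = 360.
Solve pairwise, accumulating the modulus:
  Start with x ≡ 7 (mod 8).
  Combine with x ≡ 4 (mod 9): since gcd(8, 9) = 1, we get a unique residue mod 72.
    Write x = 7 + 8·t and substitute into x ≡ 4 (mod 9): 8·t ≡ 4 − 7 = -3 (mod 9).
    Reduce coefficients mod 9: 8·t ≡ 6 (mod 9).
    The inverse of 8 mod 9 is 8 (since 8·8 = 64 = 7·9 + 1), so t ≡ 8·6 = 48 ≡ 3 (mod 9).
    Then x = 7 + 8·3 = 31, valid modulo lcm(8, 9) = 72: x ≡ 31 (mod 72).
  Combine with x ≡ 3 (mod 5): since gcd(72, 5) = 1, we get a unique residue mod 360.
    Write x = 31 + 72·t and substitute into x ≡ 3 (mod 5): 72·t ≡ 3 − 31 = -28 (mod 5).
    Reduce coefficients mod 5: 2·t ≡ 2 (mod 5).
    The inverse of 2 mod 5 is 3 (since 2·3 = 6 = 1·5 + 1), so t ≡ 3·2 = 6 ≡ 1 (mod 5).
    Then x = 31 + 72·1 = 103, valid modulo lcm(72, 5) = 360: x ≡ 103 (mod 360).
Verify: 103 mod 8 = 7 ✓, 103 mod 9 = 4 ✓, 103 mod 5 = 3 ✓.

x ≡ 103 (mod 360).


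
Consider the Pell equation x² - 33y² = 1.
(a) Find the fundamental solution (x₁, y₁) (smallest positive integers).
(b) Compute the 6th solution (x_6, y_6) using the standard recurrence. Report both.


Step 1: Find the fundamental solution (x₁, y₁) of x² - 33y² = 1.
  Expand √33 as a continued fraction. a₀ = ⌊√33⌋ = 5; iterate m_{k+1} = d_k·a_k − m_k, d_{k+1} = (33 − m_{k+1}²)/d_k, a_{k+1} = ⌊(a₀ + m_{k+1})/d_{k+1}⌋ (starting m₀ = 0, d₀ = 1), with convergents p_k = a_k·p_{k-1} + p_{k-2}, q_k = a_k·q_{k-1} + q_{k-2} (p₋₁ = 1, q₋₁ = 0):
  k = 0: a₀ = 5; p₀/q₀ = 5/1; p₀² − 33·q₀² = 25 − 33 = -8.
  k = 1: m = 5, d = 8, a = ⌊(5 + 5)/8⌋ = 1; p/q = (1·5 + 1)/(1·1 + 0) = 6/1; p² − 33·q² = 36 − 33 = 3.
  k = 2: m = 3, d = 3, a = ⌊(5 + 3)/3⌋ = 2; p/q = (2·6 + 5)/(2·1 + 1) = 17/3; p² − 33·q² = 289 − 297 = -8.
  k = 3: m = 3, d = 8, a = ⌊(5 + 3)/8⌋ = 1; p/q = (1·17 + 6)/(1·3 + 1) = 23/4; p² − 33·q² = 529 − 528 = 1.
  The first convergent with p² − 33·q² = 1 gives the fundamental solution (x₁, y₁) = (23, 4).
Step 2: Apply the recurrence (x_{n+1}, y_{n+1}) = (x₁x_n + 33y₁y_n, x₁y_n + y₁x_n) repeatedly.
  From (x_1, y_1) = (23, 4): x_2 = 23·23 + 33·4·4 = 1057; y_2 = 23·4 + 4·23 = 184.
  From (x_2, y_2) = (1057, 184): x_3 = 23·1057 + 33·4·184 = 48599; y_3 = 23·184 + 4·1057 = 8460.
  From (x_3, y_3) = (48599, 8460): x_4 = 23·48599 + 33·4·8460 = 2234497; y_4 = 23·8460 + 4·48599 = 388976.
  From (x_4, y_4) = (2234497, 388976): x_5 = 23·2234497 + 33·4·388976 = 102738263; y_5 = 23·388976 + 4·2234497 = 17884436.
  From (x_5, y_5) = (102738263, 17884436): x_6 = 23·102738263 + 33·4·17884436 = 4723725601; y_6 = 23·17884436 + 4·102738263 = 822295080.
Step 3: Verify x_6² - 33·y_6² = 22313583553542811201 - 22313583553542811200 = 1 (should be 1). ✓

(x_1, y_1) = (23, 4); (x_6, y_6) = (4723725601, 822295080).


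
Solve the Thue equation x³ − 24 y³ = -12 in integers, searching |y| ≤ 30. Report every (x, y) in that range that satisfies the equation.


The equation is x³ - 24y³ = -12. For fixed y, x³ = 24·y³ − 12, so a solution requires the RHS to be a perfect cube.
Strategy: iterate y from -30 to 30, compute RHS = 24·y³ − 12, and check whether it is a (positive or negative) perfect cube.
Check small values of y:
  y = 0: RHS = -12 is not a perfect cube.
  y = 1: RHS = 12 is not a perfect cube.
  y = -1: RHS = -36 is not a perfect cube.
  y = 2: RHS = 180 is not a perfect cube.
  y = -2: RHS = -204 is not a perfect cube.
  y = 3: RHS = 636 is not a perfect cube.
  y = -3: RHS = -660 is not a perfect cube.
Continuing the search up to |y| = 30 finds no solutions either.
No (x, y) in the scanned range satisfies the equation.

No integer solutions with |y| ≤ 30.


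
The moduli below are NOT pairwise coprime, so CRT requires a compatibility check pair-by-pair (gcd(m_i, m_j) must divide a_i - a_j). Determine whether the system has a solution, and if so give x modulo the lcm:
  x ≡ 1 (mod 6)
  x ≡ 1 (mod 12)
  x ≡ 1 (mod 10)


Moduli 6, 12, 10 are not pairwise coprime, so CRT works modulo lcm(m_i) when all pairwise compatibility conditions hold.
Pairwise compatibility: gcd(m_i, m_j) must divide a_i - a_j for every pair.
Merge one congruence at a time:
  Start: x ≡ 1 (mod 6).
  Combine with x ≡ 1 (mod 12): gcd(6, 12) = 6; 1 - 1 = 0, which IS divisible by 6, so compatible.
    Write x = 1 + 6·t and substitute into x ≡ 1 (mod 12): 6·t ≡ 1 − 1 = 0 (mod 12).
    Divide the congruence (and modulus) by g = 6: 1·t ≡ 0 (mod 2).
    So t ≡ 0 (mod 2).
    Then x = 1 + 6·0 = 1, valid modulo lcm(6, 12) = 12: x ≡ 1 (mod 12).
  Combine with x ≡ 1 (mod 10): gcd(12, 10) = 2; 1 - 1 = 0, which IS divisible by 2, so compatible.
    Write x = 1 + 12·t and substitute into x ≡ 1 (mod 10): 12·t ≡ 1 − 1 = 0 (mod 10).
    Divide the congruence (and modulus) by g = 2: 6·t ≡ 0 (mod 5).
    Reduce coefficients mod 5: 1·t ≡ 0 (mod 5).
    So t ≡ 0 (mod 5).
    Then x = 1 + 12·0 = 1, valid modulo lcm(12, 10) = 60: x ≡ 1 (mod 60).
Verify: 1 mod 6 = 1, 1 mod 12 = 1, 1 mod 10 = 1.

x ≡ 1 (mod 60).


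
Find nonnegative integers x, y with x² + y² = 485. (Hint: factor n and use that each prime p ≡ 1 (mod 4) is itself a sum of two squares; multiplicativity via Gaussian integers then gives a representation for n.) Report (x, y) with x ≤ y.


Step 1: Factor n = 485 = 5 · 97.
Step 2: Check the mod-4 condition on each prime factor: 5 ≡ 1 (mod 4), exponent 1; 97 ≡ 1 (mod 4), exponent 1.
All primes ≡ 3 (mod 4) appear to even exponent (or don't appear), so by the two-squares theorem n IS expressible as a sum of two squares.
Step 3: Build a representation. Here n = 5 · 97 is a product of primes ≡ 1 (mod 4). Each prime p ≡ 1 (mod 4) is itself a sum of two squares; find a² by testing p − a² for a perfect square:
  5: 5 − 1² = 4 = 2² ⇒ 5 = 1² + 2².
  97: 97 − 1² = 96, 97 − 2² = 93, 97 − 3² = 88, 97 − 4² = 81 = 9² ⇒ 97 = 4² + 9².
  Combine using the Brahmagupta–Fibonacci identity (a² + b²)(c² + d²) = (ac − bd)² + (ad + bc)² = (ac + bd)² + (ad − bc)²:
  5 · 97 = 485: from (1² + 2²)(4² + 9²), take (1·4 − 2·9, 1·9 + 2·4) = (4 − 18, 9 + 8) = (-14, 17); dropping signs (only squares matter) gives (14, 17); check 14² + 17² = 196 + 289 = 485 ✓.
Step 4: Order so x ≤ y and verify: 14² + 17² = 196 + 289 = 485 = n. ✓

n = 485 = 14² + 17² (one valid representation with x ≤ y).


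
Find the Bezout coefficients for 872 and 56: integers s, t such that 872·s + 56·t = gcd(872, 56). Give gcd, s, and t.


Euclidean algorithm on (872, 56) — divide until remainder is 0:
  872 = 15 · 56 + 32
  56 = 1 · 32 + 24
  32 = 1 · 24 + 8
  24 = 3 · 8 + 0
gcd(872, 56) = 8.
Track Bezout coefficients alongside the remainders: start with r₀ = 872 = a·1 + b·0 (s = 1, t = 0) and r₁ = 56 = a·0 + b·1 (s = 0, t = 1); each new remainder r_{k+1} = r_{k-1} − q_k·r_k inherits s_{k+1} = s_{k-1} − q_k·s_k, t_{k+1} = t_{k-1} − q_k·t_k, so r_k = a·s_k + b·t_k at every step:
  q = 15: r = 32, s = 1 − 15·0 = 1, t = 0 − 15·1 = -15  (check: 872·1 + 56·(-15) = 32)
  q = 1: r = 24, s = 0 − 1·1 = -1, t = 1 − 1·(-15) = 16  (check: 872·(-1) + 56·16 = 24)
  q = 1: r = 8, s = 1 − 1·(-1) = 2, t = -15 − 1·16 = -31  (check: 872·2 + 56·(-31) = 8)
The row with r = 8 (the gcd) gives the Bezout coefficients s = 2, t = -31.
Result: 872 · (2) + 56 · (-31) = 8.

gcd(872, 56) = 8; s = 2, t = -31 (check: 872·2 + 56·(-31) = 8).


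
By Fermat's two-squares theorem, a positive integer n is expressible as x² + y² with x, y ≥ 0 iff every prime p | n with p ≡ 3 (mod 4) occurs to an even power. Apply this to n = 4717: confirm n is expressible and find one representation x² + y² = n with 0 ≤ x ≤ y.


Step 1: Factor n = 4717 = 53 · 89.
Step 2: Check the mod-4 condition on each prime factor: 53 ≡ 1 (mod 4), exponent 1; 89 ≡ 1 (mod 4), exponent 1.
All primes ≡ 3 (mod 4) appear to even exponent (or don't appear), so by the two-squares theorem n IS expressible as a sum of two squares.
Step 3: Build a representation. Here n = 53 · 89 is a product of primes ≡ 1 (mod 4). Each prime p ≡ 1 (mod 4) is itself a sum of two squares; find a² by testing p − a² for a perfect square:
  53: 53 − 1² = 52, 53 − 2² = 49 = 7² ⇒ 53 = 2² + 7².
  89: 89 − 1² = 88, 89 − 2² = 85, 89 − 3² = 80, 89 − 4² = 73, 89 − 5² = 64 = 8² ⇒ 89 = 5² + 8².
  Combine using the Brahmagupta–Fibonacci identity (a² + b²)(c² + d²) = (ac − bd)² + (ad + bc)² = (ac + bd)² + (ad − bc)²:
  53 · 89 = 4717: from (2² + 7²)(5² + 8²), take (2·5 − 7·8, 2·8 + 7·5) = (10 − 56, 16 + 35) = (-46, 51); dropping signs (only squares matter) gives (46, 51); check 46² + 51² = 2116 + 2601 = 4717 ✓.
Step 4: Order so x ≤ y and verify: 46² + 51² = 2116 + 2601 = 4717 = n. ✓

n = 4717 = 46² + 51² (one valid representation with x ≤ y).


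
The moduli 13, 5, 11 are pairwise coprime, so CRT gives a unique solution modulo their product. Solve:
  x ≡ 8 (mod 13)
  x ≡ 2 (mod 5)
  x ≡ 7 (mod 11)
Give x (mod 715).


Moduli 13, 5, 11 are pairwise coprime; by CRT there is a unique solution modulo M = 13 · 5 · 11 = 715.
Solve pairwise, accumulating the modulus:
  Start with x ≡ 8 (mod 13).
  Combine with x ≡ 2 (mod 5): since gcd(13, 5) = 1, we get a unique residue mod 65.
    Write x = 8 + 13·t and substitute into x ≡ 2 (mod 5): 13·t ≡ 2 − 8 = -6 (mod 5).
    Reduce coefficients mod 5: 3·t ≡ 4 (mod 5).
    The inverse of 3 mod 5 is 2 (since 3·2 = 6 = 1·5 + 1), so t ≡ 2·4 = 8 ≡ 3 (mod 5).
    Then x = 8 + 13·3 = 47, valid modulo lcm(13, 5) = 65: x ≡ 47 (mod 65).
  Combine with x ≡ 7 (mod 11): since gcd(65, 11) = 1, we get a unique residue mod 715.
    Write x = 47 + 65·t and substitute into x ≡ 7 (mod 11): 65·t ≡ 7 − 47 = -40 (mod 11).
    Reduce coefficients mod 11: 10·t ≡ 4 (mod 11).
    The inverse of 10 mod 11 is 10 (since 10·10 = 100 = 9·11 + 1), so t ≡ 10·4 = 40 ≡ 7 (mod 11).
    Then x = 47 + 65·7 = 502, valid modulo lcm(65, 11) = 715: x ≡ 502 (mod 715).
Verify: 502 mod 13 = 8 ✓, 502 mod 5 = 2 ✓, 502 mod 11 = 7 ✓.

x ≡ 502 (mod 715).


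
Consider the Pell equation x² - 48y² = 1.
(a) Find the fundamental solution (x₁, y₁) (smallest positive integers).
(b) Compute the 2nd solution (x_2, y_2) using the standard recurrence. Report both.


Step 1: Find the fundamental solution (x₁, y₁) of x² - 48y² = 1.
  Expand √48 as a continued fraction. a₀ = ⌊√48⌋ = 6; iterate m_{k+1} = d_k·a_k − m_k, d_{k+1} = (48 − m_{k+1}²)/d_k, a_{k+1} = ⌊(a₀ + m_{k+1})/d_{k+1}⌋ (starting m₀ = 0, d₀ = 1), with convergents p_k = a_k·p_{k-1} + p_{k-2}, q_k = a_k·q_{k-1} + q_{k-2} (p₋₁ = 1, q₋₁ = 0):
  k = 0: a₀ = 6; p₀/q₀ = 6/1; p₀² − 48·q₀² = 36 − 48 = -12.
  k = 1: m = 6, d = 12, a = ⌊(6 + 6)/12⌋ = 1; p/q = (1·6 + 1)/(1·1 + 0) = 7/1; p² − 48·q² = 49 − 48 = 1.
  The first convergent with p² − 48·q² = 1 gives the fundamental solution (x₁, y₁) = (7, 1).
Step 2: Apply the recurrence (x_{n+1}, y_{n+1}) = (x₁x_n + 48y₁y_n, x₁y_n + y₁x_n) repeatedly.
  From (x_1, y_1) = (7, 1): x_2 = 7·7 + 48·1·1 = 97; y_2 = 7·1 + 1·7 = 14.
Step 3: Verify x_2² - 48·y_2² = 9409 - 9408 = 1 (should be 1). ✓

(x_1, y_1) = (7, 1); (x_2, y_2) = (97, 14).


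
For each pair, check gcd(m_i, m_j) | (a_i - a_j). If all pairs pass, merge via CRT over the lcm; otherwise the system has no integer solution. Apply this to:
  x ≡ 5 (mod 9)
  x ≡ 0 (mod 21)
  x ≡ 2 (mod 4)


Moduli 9, 21, 4 are not pairwise coprime, so CRT works modulo lcm(m_i) when all pairwise compatibility conditions hold.
Pairwise compatibility: gcd(m_i, m_j) must divide a_i - a_j for every pair.
Merge one congruence at a time:
  Start: x ≡ 5 (mod 9).
  Combine with x ≡ 0 (mod 21): gcd(9, 21) = 3, and 0 - 5 = -5 is NOT divisible by 3.
    ⇒ system is inconsistent (no integer solution).

No solution (the system is inconsistent).


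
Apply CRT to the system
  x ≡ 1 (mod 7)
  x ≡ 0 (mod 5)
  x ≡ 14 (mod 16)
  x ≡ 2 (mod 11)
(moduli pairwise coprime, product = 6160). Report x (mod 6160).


Product of moduli M = 7 · 5 · 16 · 11 = 6160.
Merge one congruence at a time:
  Start: x ≡ 1 (mod 7).
  Combine with x ≡ 0 (mod 5); new modulus lcm = 35.
    Write x = 1 + 7·t and substitute into x ≡ 0 (mod 5): 7·t ≡ 0 − 1 = -1 (mod 5).
    Reduce coefficients mod 5: 2·t ≡ 4 (mod 5).
    The inverse of 2 mod 5 is 3 (since 2·3 = 6 = 1·5 + 1), so t ≡ 3·4 = 12 ≡ 2 (mod 5).
    Then x = 1 + 7·2 = 15, valid modulo lcm(7, 5) = 35: x ≡ 15 (mod 35).
  Combine with x ≡ 14 (mod 16); new modulus lcm = 560.
    Write x = 15 + 35·t and substitute into x ≡ 14 (mod 16): 35·t ≡ 14 − 15 = -1 (mod 16).
    Reduce coefficients mod 16: 3·t ≡ 15 (mod 16).
    The inverse of 3 mod 16 is 11 (since 3·11 = 33 = 2·16 + 1), so t ≡ 11·15 = 165 ≡ 5 (mod 16).
    Then x = 15 + 35·5 = 190, valid modulo lcm(35, 16) = 560: x ≡ 190 (mod 560).
  Combine with x ≡ 2 (mod 11); new modulus lcm = 6160.
    Write x = 190 + 560·t and substitute into x ≡ 2 (mod 11): 560·t ≡ 2 − 190 = -188 (mod 11).
    Reduce coefficients mod 11: 10·t ≡ 10 (mod 11).
    The inverse of 10 mod 11 is 10 (since 10·10 = 100 = 9·11 + 1), so t ≡ 10·10 = 100 ≡ 1 (mod 11).
    Then x = 190 + 560·1 = 750, valid modulo lcm(560, 11) = 6160: x ≡ 750 (mod 6160).
Verify against each original: 750 mod 7 = 1, 750 mod 5 = 0, 750 mod 16 = 14, 750 mod 11 = 2.

x ≡ 750 (mod 6160).


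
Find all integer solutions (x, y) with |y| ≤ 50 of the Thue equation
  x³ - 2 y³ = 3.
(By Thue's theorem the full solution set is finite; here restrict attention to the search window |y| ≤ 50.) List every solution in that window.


The equation is x³ - 2y³ = 3. For fixed y, x³ = 2·y³ + 3, so a solution requires the RHS to be a perfect cube.
Strategy: iterate y from -50 to 50, compute RHS = 2·y³ + 3, and check whether it is a (positive or negative) perfect cube.
Check small values of y:
  y = 0: RHS = 3 is not a perfect cube.
  y = 1: RHS = 5 is not a perfect cube.
  y = -1: RHS = 1 = (1)³ ⇒ x = 1 works.
  y = 2: RHS = 19 is not a perfect cube.
  y = -2: RHS = -13 is not a perfect cube.
  y = 3: RHS = 57 is not a perfect cube.
  y = -3: RHS = -51 is not a perfect cube.
Continuing, at y = -4: RHS = -125 = (-5)³ ⇒ x = -5 works.
Searching the remaining y in |y| ≤ 50 finds no further solutions.
Collected solutions: (1, -1), (-5, -4).

Solutions (with |y| ≤ 50): (1, -1), (-5, -4).


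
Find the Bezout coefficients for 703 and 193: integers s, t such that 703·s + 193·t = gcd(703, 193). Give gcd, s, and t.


Euclidean algorithm on (703, 193) — divide until remainder is 0:
  703 = 3 · 193 + 124
  193 = 1 · 124 + 69
  124 = 1 · 69 + 55
  69 = 1 · 55 + 14
  55 = 3 · 14 + 13
  14 = 1 · 13 + 1
  13 = 13 · 1 + 0
gcd(703, 193) = 1.
Track Bezout coefficients alongside the remainders: start with r₀ = 703 = a·1 + b·0 (s = 1, t = 0) and r₁ = 193 = a·0 + b·1 (s = 0, t = 1); each new remainder r_{k+1} = r_{k-1} − q_k·r_k inherits s_{k+1} = s_{k-1} − q_k·s_k, t_{k+1} = t_{k-1} − q_k·t_k, so r_k = a·s_k + b·t_k at every step:
  q = 3: r = 124, s = 1 − 3·0 = 1, t = 0 − 3·1 = -3  (check: 703·1 + 193·(-3) = 124)
  q = 1: r = 69, s = 0 − 1·1 = -1, t = 1 − 1·(-3) = 4  (check: 703·(-1) + 193·4 = 69)
  q = 1: r = 55, s = 1 − 1·(-1) = 2, t = -3 − 1·4 = -7  (check: 703·2 + 193·(-7) = 55)
  q = 1: r = 14, s = -1 − 1·2 = -3, t = 4 − 1·(-7) = 11  (check: 703·(-3) + 193·11 = 14)
  q = 3: r = 13, s = 2 − 3·(-3) = 11, t = -7 − 3·11 = -40  (check: 703·11 + 193·(-40) = 13)
  q = 1: r = 1, s = -3 − 1·11 = -14, t = 11 − 1·(-40) = 51  (check: 703·(-14) + 193·51 = 1)
The row with r = 1 (the gcd) gives the Bezout coefficients s = -14, t = 51.
Result: 703 · (-14) + 193 · (51) = 1.

gcd(703, 193) = 1; s = -14, t = 51 (check: 703·(-14) + 193·51 = 1).


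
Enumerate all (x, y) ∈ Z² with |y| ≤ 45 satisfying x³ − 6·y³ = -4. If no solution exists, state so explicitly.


The equation is x³ - 6y³ = -4. For fixed y, x³ = 6·y³ − 4, so a solution requires the RHS to be a perfect cube.
Strategy: iterate y from -45 to 45, compute RHS = 6·y³ − 4, and check whether it is a (positive or negative) perfect cube.
Check small values of y:
  y = 0: RHS = -4 is not a perfect cube.
  y = 1: RHS = 2 is not a perfect cube.
  y = -1: RHS = -10 is not a perfect cube.
  y = 2: RHS = 44 is not a perfect cube.
  y = -2: RHS = -52 is not a perfect cube.
  y = 3: RHS = 158 is not a perfect cube.
  y = -3: RHS = -166 is not a perfect cube.
Continuing the search up to |y| = 45 finds no solutions either.
No (x, y) in the scanned range satisfies the equation.

No integer solutions with |y| ≤ 45.


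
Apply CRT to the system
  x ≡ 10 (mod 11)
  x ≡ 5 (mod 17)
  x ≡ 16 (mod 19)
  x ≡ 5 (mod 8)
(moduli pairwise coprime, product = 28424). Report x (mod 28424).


Product of moduli M = 11 · 17 · 19 · 8 = 28424.
Merge one congruence at a time:
  Start: x ≡ 10 (mod 11).
  Combine with x ≡ 5 (mod 17); new modulus lcm = 187.
    Write x = 10 + 11·t and substitute into x ≡ 5 (mod 17): 11·t ≡ 5 − 10 = -5 (mod 17).
    Reduce coefficients mod 17: 11·t ≡ 12 (mod 17).
    The inverse of 11 mod 17 is 14 (since 11·14 = 154 = 9·17 + 1), so t ≡ 14·12 = 168 ≡ 15 (mod 17).
    Then x = 10 + 11·15 = 175, valid modulo lcm(11, 17) = 187: x ≡ 175 (mod 187).
  Combine with x ≡ 16 (mod 19); new modulus lcm = 3553.
    Write x = 175 + 187·t and substitute into x ≡ 16 (mod 19): 187·t ≡ 16 − 175 = -159 (mod 19).
    Reduce coefficients mod 19: 16·t ≡ 12 (mod 19).
    The inverse of 16 mod 19 is 6 (since 16·6 = 96 = 5·19 + 1), so t ≡ 6·12 = 72 ≡ 15 (mod 19).
    Then x = 175 + 187·15 = 2980, valid modulo lcm(187, 19) = 3553: x ≡ 2980 (mod 3553).
  Combine with x ≡ 5 (mod 8); new modulus lcm = 28424.
    Write x = 2980 + 3553·t and substitute into x ≡ 5 (mod 8): 3553·t ≡ 5 − 2980 = -2975 (mod 8).
    Reduce coefficients mod 8: 1·t ≡ 1 (mod 8).
    So t ≡ 1 (mod 8).
    Then x = 2980 + 3553·1 = 6533, valid modulo lcm(3553, 8) = 28424: x ≡ 6533 (mod 28424).
Verify against each original: 6533 mod 11 = 10, 6533 mod 17 = 5, 6533 mod 19 = 16, 6533 mod 8 = 5.

x ≡ 6533 (mod 28424).


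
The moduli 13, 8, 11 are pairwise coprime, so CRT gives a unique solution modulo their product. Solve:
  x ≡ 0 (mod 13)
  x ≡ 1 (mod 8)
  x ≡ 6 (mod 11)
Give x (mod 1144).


Moduli 13, 8, 11 are pairwise coprime; by CRT there is a unique solution modulo M = 13 · 8 · 11 = 1144.
Solve pairwise, accumulating the modulus:
  Start with x ≡ 0 (mod 13).
  Combine with x ≡ 1 (mod 8): since gcd(13, 8) = 1, we get a unique residue mod 104.
    Write x = 0 + 13·t and substitute into x ≡ 1 (mod 8): 13·t ≡ 1 − 0 = 1 (mod 8).
    Reduce coefficients mod 8: 5·t ≡ 1 (mod 8).
    The inverse of 5 mod 8 is 5 (since 5·5 = 25 = 3·8 + 1), so t ≡ 5·1 = 5 ≡ 5 (mod 8).
    Then x = 0 + 13·5 = 65, valid modulo lcm(13, 8) = 104: x ≡ 65 (mod 104).
  Combine with x ≡ 6 (mod 11): since gcd(104, 11) = 1, we get a unique residue mod 1144.
    Write x = 65 + 104·t and substitute into x ≡ 6 (mod 11): 104·t ≡ 6 − 65 = -59 (mod 11).
    Reduce coefficients mod 11: 5·t ≡ 7 (mod 11).
    The inverse of 5 mod 11 is 9 (since 5·9 = 45 = 4·11 + 1), so t ≡ 9·7 = 63 ≡ 8 (mod 11).
    Then x = 65 + 104·8 = 897, valid modulo lcm(104, 11) = 1144: x ≡ 897 (mod 1144).
Verify: 897 mod 13 = 0 ✓, 897 mod 8 = 1 ✓, 897 mod 11 = 6 ✓.

x ≡ 897 (mod 1144).


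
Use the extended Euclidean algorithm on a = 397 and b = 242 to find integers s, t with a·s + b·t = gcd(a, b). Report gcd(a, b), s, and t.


Euclidean algorithm on (397, 242) — divide until remainder is 0:
  397 = 1 · 242 + 155
  242 = 1 · 155 + 87
  155 = 1 · 87 + 68
  87 = 1 · 68 + 19
  68 = 3 · 19 + 11
  19 = 1 · 11 + 8
  11 = 1 · 8 + 3
  8 = 2 · 3 + 2
  3 = 1 · 2 + 1
  2 = 2 · 1 + 0
gcd(397, 242) = 1.
Track Bezout coefficients alongside the remainders: start with r₀ = 397 = a·1 + b·0 (s = 1, t = 0) and r₁ = 242 = a·0 + b·1 (s = 0, t = 1); each new remainder r_{k+1} = r_{k-1} − q_k·r_k inherits s_{k+1} = s_{k-1} − q_k·s_k, t_{k+1} = t_{k-1} − q_k·t_k, so r_k = a·s_k + b·t_k at every step:
  q = 1: r = 155, s = 1 − 1·0 = 1, t = 0 − 1·1 = -1  (check: 397·1 + 242·(-1) = 155)
  q = 1: r = 87, s = 0 − 1·1 = -1, t = 1 − 1·(-1) = 2  (check: 397·(-1) + 242·2 = 87)
  q = 1: r = 68, s = 1 − 1·(-1) = 2, t = -1 − 1·2 = -3  (check: 397·2 + 242·(-3) = 68)
  q = 1: r = 19, s = -1 − 1·2 = -3, t = 2 − 1·(-3) = 5  (check: 397·(-3) + 242·5 = 19)
  q = 3: r = 11, s = 2 − 3·(-3) = 11, t = -3 − 3·5 = -18  (check: 397·11 + 242·(-18) = 11)
  q = 1: r = 8, s = -3 − 1·11 = -14, t = 5 − 1·(-18) = 23  (check: 397·(-14) + 242·23 = 8)
  q = 1: r = 3, s = 11 − 1·(-14) = 25, t = -18 − 1·23 = -41  (check: 397·25 + 242·(-41) = 3)
  q = 2: r = 2, s = -14 − 2·25 = -64, t = 23 − 2·(-41) = 105  (check: 397·(-64) + 242·105 = 2)
  q = 1: r = 1, s = 25 − 1·(-64) = 89, t = -41 − 1·105 = -146  (check: 397·89 + 242·(-146) = 1)
The row with r = 1 (the gcd) gives the Bezout coefficients s = 89, t = -146.
Result: 397 · (89) + 242 · (-146) = 1.

gcd(397, 242) = 1; s = 89, t = -146 (check: 397·89 + 242·(-146) = 1).


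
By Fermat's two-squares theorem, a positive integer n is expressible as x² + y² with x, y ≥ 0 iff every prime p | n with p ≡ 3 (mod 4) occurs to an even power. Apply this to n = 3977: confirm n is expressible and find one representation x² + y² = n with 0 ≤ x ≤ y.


Step 1: Factor n = 3977 = 41 · 97.
Step 2: Check the mod-4 condition on each prime factor: 41 ≡ 1 (mod 4), exponent 1; 97 ≡ 1 (mod 4), exponent 1.
All primes ≡ 3 (mod 4) appear to even exponent (or don't appear), so by the two-squares theorem n IS expressible as a sum of two squares.
Step 3: Build a representation. Here n = 41 · 97 is a product of primes ≡ 1 (mod 4). Each prime p ≡ 1 (mod 4) is itself a sum of two squares; find a² by testing p − a² for a perfect square:
  41: 41 − 1² = 40, 41 − 2² = 37, 41 − 3² = 32, 41 − 4² = 25 = 5² ⇒ 41 = 4² + 5².
  97: 97 − 1² = 96, 97 − 2² = 93, 97 − 3² = 88, 97 − 4² = 81 = 9² ⇒ 97 = 4² + 9².
  Combine using the Brahmagupta–Fibonacci identity (a² + b²)(c² + d²) = (ac − bd)² + (ad + bc)² = (ac + bd)² + (ad − bc)²:
  41 · 97 = 3977: from (4² + 5²)(4² + 9²), take (4·4 − 5·9, 4·9 + 5·4) = (16 − 45, 36 + 20) = (-29, 56); dropping signs (only squares matter) gives (29, 56); check 29² + 56² = 841 + 3136 = 3977 ✓.
Step 4: Order so x ≤ y and verify: 29² + 56² = 841 + 3136 = 3977 = n. ✓

n = 3977 = 29² + 56² (one valid representation with x ≤ y).


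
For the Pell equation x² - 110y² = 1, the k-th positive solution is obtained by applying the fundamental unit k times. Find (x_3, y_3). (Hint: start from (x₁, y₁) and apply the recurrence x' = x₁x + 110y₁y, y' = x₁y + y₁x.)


Step 1: Find the fundamental solution (x₁, y₁) of x² - 110y² = 1.
  Expand √110 as a continued fraction. a₀ = ⌊√110⌋ = 10; iterate m_{k+1} = d_k·a_k − m_k, d_{k+1} = (110 − m_{k+1}²)/d_k, a_{k+1} = ⌊(a₀ + m_{k+1})/d_{k+1}⌋ (starting m₀ = 0, d₀ = 1), with convergents p_k = a_k·p_{k-1} + p_{k-2}, q_k = a_k·q_{k-1} + q_{k-2} (p₋₁ = 1, q₋₁ = 0):
  k = 0: a₀ = 10; p₀/q₀ = 10/1; p₀² − 110·q₀² = 100 − 110 = -10.
  k = 1: m = 10, d = 10, a = ⌊(10 + 10)/10⌋ = 2; p/q = (2·10 + 1)/(2·1 + 0) = 21/2; p² − 110·q² = 441 − 440 = 1.
  The first convergent with p² − 110·q² = 1 gives the fundamental solution (x₁, y₁) = (21, 2).
Step 2: Apply the recurrence (x_{n+1}, y_{n+1}) = (x₁x_n + 110y₁y_n, x₁y_n + y₁x_n) repeatedly.
  From (x_1, y_1) = (21, 2): x_2 = 21·21 + 110·2·2 = 881; y_2 = 21·2 + 2·21 = 84.
  From (x_2, y_2) = (881, 84): x_3 = 21·881 + 110·2·84 = 36981; y_3 = 21·84 + 2·881 = 3526.
Step 3: Verify x_3² - 110·y_3² = 1367594361 - 1367594360 = 1 (should be 1). ✓

(x_1, y_1) = (21, 2); (x_3, y_3) = (36981, 3526).


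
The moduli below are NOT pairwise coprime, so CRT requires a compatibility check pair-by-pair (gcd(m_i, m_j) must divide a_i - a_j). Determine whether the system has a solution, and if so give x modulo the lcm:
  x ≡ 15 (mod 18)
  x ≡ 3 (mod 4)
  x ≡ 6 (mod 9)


Moduli 18, 4, 9 are not pairwise coprime, so CRT works modulo lcm(m_i) when all pairwise compatibility conditions hold.
Pairwise compatibility: gcd(m_i, m_j) must divide a_i - a_j for every pair.
Merge one congruence at a time:
  Start: x ≡ 15 (mod 18).
  Combine with x ≡ 3 (mod 4): gcd(18, 4) = 2; 3 - 15 = -12, which IS divisible by 2, so compatible.
    Write x = 15 + 18·t and substitute into x ≡ 3 (mod 4): 18·t ≡ 3 − 15 = -12 (mod 4).
    Divide the congruence (and modulus) by g = 2: 9·t ≡ -6 (mod 2).
    Reduce coefficients mod 2: 1·t ≡ 0 (mod 2).
    So t ≡ 0 (mod 2).
    Then x = 15 + 18·0 = 15, valid modulo lcm(18, 4) = 36: x ≡ 15 (mod 36).
  Combine with x ≡ 6 (mod 9): gcd(36, 9) = 9; 6 - 15 = -9, which IS divisible by 9, so compatible.
    Write x = 15 + 36·t and substitute into x ≡ 6 (mod 9): 36·t ≡ 6 − 15 = -9 (mod 9).
    Divide the congruence (and modulus) by g = 9: 4·t ≡ -1 (mod 1).
    Modulo 1 every t works; take t = 0.
    Then x = 15 + 36·0 = 15, valid modulo lcm(36, 9) = 36: x ≡ 15 (mod 36).
Verify: 15 mod 18 = 15, 15 mod 4 = 3, 15 mod 9 = 6.

x ≡ 15 (mod 36).


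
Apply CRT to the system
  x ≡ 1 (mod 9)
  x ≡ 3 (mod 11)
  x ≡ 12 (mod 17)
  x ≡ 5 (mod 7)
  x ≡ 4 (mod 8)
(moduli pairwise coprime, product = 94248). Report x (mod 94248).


Product of moduli M = 9 · 11 · 17 · 7 · 8 = 94248.
Merge one congruence at a time:
  Start: x ≡ 1 (mod 9).
  Combine with x ≡ 3 (mod 11); new modulus lcm = 99.
    Write x = 1 + 9·t and substitute into x ≡ 3 (mod 11): 9·t ≡ 3 − 1 = 2 (mod 11).
    The inverse of 9 mod 11 is 5 (since 9·5 = 45 = 4·11 + 1), so t ≡ 5·2 = 10 ≡ 10 (mod 11).
    Then x = 1 + 9·10 = 91, valid modulo lcm(9, 11) = 99: x ≡ 91 (mod 99).
  Combine with x ≡ 12 (mod 17); new modulus lcm = 1683.
    Write x = 91 + 99·t and substitute into x ≡ 12 (mod 17): 99·t ≡ 12 − 91 = -79 (mod 17).
    Reduce coefficients mod 17: 14·t ≡ 6 (mod 17).
    The inverse of 14 mod 17 is 11 (since 14·11 = 154 = 9·17 + 1), so t ≡ 11·6 = 66 ≡ 15 (mod 17).
    Then x = 91 + 99·15 = 1576, valid modulo lcm(99, 17) = 1683: x ≡ 1576 (mod 1683).
  Combine with x ≡ 5 (mod 7); new modulus lcm = 11781.
    Write x = 1576 + 1683·t and substitute into x ≡ 5 (mod 7): 1683·t ≡ 5 − 1576 = -1571 (mod 7).
    Reduce coefficients mod 7: 3·t ≡ 4 (mod 7).
    The inverse of 3 mod 7 is 5 (since 3·5 = 15 = 2·7 + 1), so t ≡ 5·4 = 20 ≡ 6 (mod 7).
    Then x = 1576 + 1683·6 = 11674, valid modulo lcm(1683, 7) = 11781: x ≡ 11674 (mod 11781).
  Combine with x ≡ 4 (mod 8); new modulus lcm = 94248.
    Write x = 11674 + 11781·t and substitute into x ≡ 4 (mod 8): 11781·t ≡ 4 − 11674 = -11670 (mod 8).
    Reduce coefficients mod 8: 5·t ≡ 2 (mod 8).
    The inverse of 5 mod 8 is 5 (since 5·5 = 25 = 3·8 + 1), so t ≡ 5·2 = 10 ≡ 2 (mod 8).
    Then x = 11674 + 11781·2 = 35236, valid modulo lcm(11781, 8) = 94248: x ≡ 35236 (mod 94248).
Verify against each original: 35236 mod 9 = 1, 35236 mod 11 = 3, 35236 mod 17 = 12, 35236 mod 7 = 5, 35236 mod 8 = 4.

x ≡ 35236 (mod 94248).


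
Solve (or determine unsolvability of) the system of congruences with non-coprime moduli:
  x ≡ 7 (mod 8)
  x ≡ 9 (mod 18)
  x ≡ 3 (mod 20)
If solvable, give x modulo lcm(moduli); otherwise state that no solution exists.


Moduli 8, 18, 20 are not pairwise coprime, so CRT works modulo lcm(m_i) when all pairwise compatibility conditions hold.
Pairwise compatibility: gcd(m_i, m_j) must divide a_i - a_j for every pair.
Merge one congruence at a time:
  Start: x ≡ 7 (mod 8).
  Combine with x ≡ 9 (mod 18): gcd(8, 18) = 2; 9 - 7 = 2, which IS divisible by 2, so compatible.
    Write x = 7 + 8·t and substitute into x ≡ 9 (mod 18): 8·t ≡ 9 − 7 = 2 (mod 18).
    Divide the congruence (and modulus) by g = 2: 4·t ≡ 1 (mod 9).
    The inverse of 4 mod 9 is 7 (since 4·7 = 28 = 3·9 + 1), so t ≡ 7·1 = 7 ≡ 7 (mod 9).
    Then x = 7 + 8·7 = 63, valid modulo lcm(8, 18) = 72: x ≡ 63 (mod 72).
  Combine with x ≡ 3 (mod 20): gcd(72, 20) = 4; 3 - 63 = -60, which IS divisible by 4, so compatible.
    Write x = 63 + 72·t and substitute into x ≡ 3 (mod 20): 72·t ≡ 3 − 63 = -60 (mod 20).
    Divide the congruence (and modulus) by g = 4: 18·t ≡ -15 (mod 5).
    Reduce coefficients mod 5: 3·t ≡ 0 (mod 5).
    The inverse of 3 mod 5 is 2 (since 3·2 = 6 = 1·5 + 1), so t ≡ 2·0 = 0 ≡ 0 (mod 5).
    Then x = 63 + 72·0 = 63, valid modulo lcm(72, 20) = 360: x ≡ 63 (mod 360).
Verify: 63 mod 8 = 7, 63 mod 18 = 9, 63 mod 20 = 3.

x ≡ 63 (mod 360).


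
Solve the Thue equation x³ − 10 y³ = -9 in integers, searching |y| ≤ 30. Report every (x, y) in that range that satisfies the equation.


The equation is x³ - 10y³ = -9. For fixed y, x³ = 10·y³ − 9, so a solution requires the RHS to be a perfect cube.
Strategy: iterate y from -30 to 30, compute RHS = 10·y³ − 9, and check whether it is a (positive or negative) perfect cube.
Check small values of y:
  y = 0: RHS = -9 is not a perfect cube.
  y = 1: RHS = 1 = (1)³ ⇒ x = 1 works.
  y = -1: RHS = -19 is not a perfect cube.
  y = 2: RHS = 71 is not a perfect cube.
  y = -2: RHS = -89 is not a perfect cube.
  y = 3: RHS = 261 is not a perfect cube.
  y = -3: RHS = -279 is not a perfect cube.
Continuing the search up to |y| = 30 finds no further solutions beyond those listed.
Collected solutions: (1, 1).

Solutions (with |y| ≤ 30): (1, 1).


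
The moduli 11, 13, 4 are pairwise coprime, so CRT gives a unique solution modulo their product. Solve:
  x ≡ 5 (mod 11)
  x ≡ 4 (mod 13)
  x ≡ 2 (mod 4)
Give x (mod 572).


Moduli 11, 13, 4 are pairwise coprime; by CRT there is a unique solution modulo M = 11 · 13 · 4 = 572.
Solve pairwise, accumulating the modulus:
  Start with x ≡ 5 (mod 11).
  Combine with x ≡ 4 (mod 13): since gcd(11, 13) = 1, we get a unique residue mod 143.
    Write x = 5 + 11·t and substitute into x ≡ 4 (mod 13): 11·t ≡ 4 − 5 = -1 (mod 13).
    Reduce coefficients mod 13: 11·t ≡ 12 (mod 13).
    The inverse of 11 mod 13 is 6 (since 11·6 = 66 = 5·13 + 1), so t ≡ 6·12 = 72 ≡ 7 (mod 13).
    Then x = 5 + 11·7 = 82, valid modulo lcm(11, 13) = 143: x ≡ 82 (mod 143).
  Combine with x ≡ 2 (mod 4): since gcd(143, 4) = 1, we get a unique residue mod 572.
    Write x = 82 + 143·t and substitute into x ≡ 2 (mod 4): 143·t ≡ 2 − 82 = -80 (mod 4).
    Reduce coefficients mod 4: 3·t ≡ 0 (mod 4).
    The inverse of 3 mod 4 is 3 (since 3·3 = 9 = 2·4 + 1), so t ≡ 3·0 = 0 ≡ 0 (mod 4).
    Then x = 82 + 143·0 = 82, valid modulo lcm(143, 4) = 572: x ≡ 82 (mod 572).
Verify: 82 mod 11 = 5 ✓, 82 mod 13 = 4 ✓, 82 mod 4 = 2 ✓.

x ≡ 82 (mod 572).


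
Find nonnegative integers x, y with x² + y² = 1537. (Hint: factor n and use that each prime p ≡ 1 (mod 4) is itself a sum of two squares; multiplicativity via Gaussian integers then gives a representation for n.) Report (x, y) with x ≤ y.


Step 1: Factor n = 1537 = 29 · 53.
Step 2: Check the mod-4 condition on each prime factor: 29 ≡ 1 (mod 4), exponent 1; 53 ≡ 1 (mod 4), exponent 1.
All primes ≡ 3 (mod 4) appear to even exponent (or don't appear), so by the two-squares theorem n IS expressible as a sum of two squares.
Step 3: Build a representation. Here n = 29 · 53 is a product of primes ≡ 1 (mod 4). Each prime p ≡ 1 (mod 4) is itself a sum of two squares; find a² by testing p − a² for a perfect square:
  29: 29 − 1² = 28, 29 − 2² = 25 = 5² ⇒ 29 = 2² + 5².
  53: 53 − 1² = 52, 53 − 2² = 49 = 7² ⇒ 53 = 2² + 7².
  Combine using the Brahmagupta–Fibonacci identity (a² + b²)(c² + d²) = (ac − bd)² + (ad + bc)² = (ac + bd)² + (ad − bc)²:
  29 · 53 = 1537: from (2² + 5²)(2² + 7²), take (2·2 − 5·7, 2·7 + 5·2) = (4 − 35, 14 + 10) = (-31, 24); dropping signs (only squares matter) gives (31, 24); check 31² + 24² = 961 + 576 = 1537 ✓.
Step 4: Order so x ≤ y and verify: 24² + 31² = 576 + 961 = 1537 = n. ✓

n = 1537 = 24² + 31² (one valid representation with x ≤ y).
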